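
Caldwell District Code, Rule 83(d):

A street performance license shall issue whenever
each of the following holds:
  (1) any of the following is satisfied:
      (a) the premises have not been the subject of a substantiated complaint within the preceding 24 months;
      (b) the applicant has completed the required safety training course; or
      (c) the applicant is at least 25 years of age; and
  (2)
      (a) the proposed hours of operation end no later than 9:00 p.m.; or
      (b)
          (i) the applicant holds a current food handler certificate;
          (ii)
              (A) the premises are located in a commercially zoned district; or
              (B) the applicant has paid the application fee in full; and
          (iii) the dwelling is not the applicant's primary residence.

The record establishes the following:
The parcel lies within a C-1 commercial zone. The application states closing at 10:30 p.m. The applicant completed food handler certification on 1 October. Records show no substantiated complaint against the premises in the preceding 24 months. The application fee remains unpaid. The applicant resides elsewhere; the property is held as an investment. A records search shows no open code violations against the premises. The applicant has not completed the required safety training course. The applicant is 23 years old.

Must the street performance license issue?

(a) no complaint in 24 mo. — met.
(b) safety training — fails.
(c) age ≥ 25 — fails.
So (1) is satisfied (T OR F OR F).
(a) closes by 9 p.m. — fails.
(i) food handler cert. — satisfied.
(A) commercially zoned — satisfied.
(B) fee paid — not satisfied.
So (ii) is satisfied (T OR F).
(iii) not (primary residence) — met.
(b) = T AND T AND T = true.
(2): F OR T → true.
Overall: T AND T → true.

Yes — granted.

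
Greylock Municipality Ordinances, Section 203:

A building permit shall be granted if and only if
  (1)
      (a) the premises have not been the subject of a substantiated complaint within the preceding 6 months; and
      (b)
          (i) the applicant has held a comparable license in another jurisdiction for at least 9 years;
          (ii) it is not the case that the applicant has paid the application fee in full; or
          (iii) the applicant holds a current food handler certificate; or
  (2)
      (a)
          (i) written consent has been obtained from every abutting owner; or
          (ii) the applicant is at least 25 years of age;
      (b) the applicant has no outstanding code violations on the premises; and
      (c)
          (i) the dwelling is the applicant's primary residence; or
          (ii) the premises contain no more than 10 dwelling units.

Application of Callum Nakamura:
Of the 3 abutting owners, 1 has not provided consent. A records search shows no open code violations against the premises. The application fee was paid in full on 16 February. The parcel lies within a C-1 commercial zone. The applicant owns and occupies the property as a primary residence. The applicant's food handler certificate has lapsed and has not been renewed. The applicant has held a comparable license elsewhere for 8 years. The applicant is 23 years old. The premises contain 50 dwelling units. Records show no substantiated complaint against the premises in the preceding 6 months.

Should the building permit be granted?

(a) no complaint in 6 mo. — holds.
(i) prior license ≥ 9 yr — not met.
(ii) not (fee paid) — not satisfied.
(iii) food handler cert. — not satisfied.
(b) = F OR F OR F = false.
So (1) is not satisfied (T AND F).
(i) all abutters consent — fails.
(ii) age ≥ 25 — not met.
(a): F OR F → false.
(b) no code violations — holds.
(i) primary residence — satisfied.
(ii) ≤ 10 units — not met.
So (c) is satisfied (T OR F).
So (2) is not satisfied (F AND T AND T).
Overall = F OR F = false.

No — denied.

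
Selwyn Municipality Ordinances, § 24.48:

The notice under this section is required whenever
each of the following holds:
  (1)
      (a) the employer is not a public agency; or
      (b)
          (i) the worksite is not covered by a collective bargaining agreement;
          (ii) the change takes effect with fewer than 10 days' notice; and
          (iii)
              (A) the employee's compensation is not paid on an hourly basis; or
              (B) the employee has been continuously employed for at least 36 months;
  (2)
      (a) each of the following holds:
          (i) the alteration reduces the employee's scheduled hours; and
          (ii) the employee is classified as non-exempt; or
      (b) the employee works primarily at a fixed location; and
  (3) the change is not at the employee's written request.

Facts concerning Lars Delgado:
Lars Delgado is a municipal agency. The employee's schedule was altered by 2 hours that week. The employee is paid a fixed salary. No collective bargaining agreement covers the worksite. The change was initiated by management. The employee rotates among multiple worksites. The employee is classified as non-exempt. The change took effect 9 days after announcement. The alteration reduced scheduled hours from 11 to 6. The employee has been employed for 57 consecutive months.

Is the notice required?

Yes — required.

(a) not (public agency) — not satisfied.
(i) no CBA — satisfied.
(ii) < 10 days' notice — met.
(A) not (hourly-paid) — met.
(B) tenure ≥ 36 mo. — met.
(iii): T OR T → true.
So (b) is satisfied (T AND T AND T).
(1) = F OR T = true.
(i) hours reduced — holds.
(ii) non-exempt — satisfied.
(a) = T AND T = true.
(b) fixed location — fails.
(2): T OR F → true.
(3) not employee-requested — holds.
So Overall is satisfied (T AND T AND T).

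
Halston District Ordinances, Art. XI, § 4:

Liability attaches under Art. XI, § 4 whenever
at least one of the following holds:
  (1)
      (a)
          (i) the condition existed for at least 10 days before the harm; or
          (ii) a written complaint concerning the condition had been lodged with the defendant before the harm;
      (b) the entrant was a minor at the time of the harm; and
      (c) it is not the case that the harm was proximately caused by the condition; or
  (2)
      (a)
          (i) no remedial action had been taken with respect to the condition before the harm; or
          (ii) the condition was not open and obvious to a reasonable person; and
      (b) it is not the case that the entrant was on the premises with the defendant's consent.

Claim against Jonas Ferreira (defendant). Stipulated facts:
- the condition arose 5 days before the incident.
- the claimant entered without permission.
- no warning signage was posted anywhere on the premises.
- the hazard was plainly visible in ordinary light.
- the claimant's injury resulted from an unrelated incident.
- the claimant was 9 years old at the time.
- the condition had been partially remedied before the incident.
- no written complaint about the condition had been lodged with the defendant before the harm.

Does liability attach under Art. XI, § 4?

No — not liable.

(i) condition ≥10 days old — not met.
(ii) complaint lodged — not met.
So (a) is not satisfied (F OR F).
(b) entrant a minor — met.
(c) not (proximate cause) — satisfied.
(1) = F AND T AND T = false.
(i) no remedial action — fails.
(ii) not open/obvious — not met.
So (a) is not satisfied (F OR F).
(b) not (consent to enter) — met.
(2): F AND T → false.
Overall: F OR F → false.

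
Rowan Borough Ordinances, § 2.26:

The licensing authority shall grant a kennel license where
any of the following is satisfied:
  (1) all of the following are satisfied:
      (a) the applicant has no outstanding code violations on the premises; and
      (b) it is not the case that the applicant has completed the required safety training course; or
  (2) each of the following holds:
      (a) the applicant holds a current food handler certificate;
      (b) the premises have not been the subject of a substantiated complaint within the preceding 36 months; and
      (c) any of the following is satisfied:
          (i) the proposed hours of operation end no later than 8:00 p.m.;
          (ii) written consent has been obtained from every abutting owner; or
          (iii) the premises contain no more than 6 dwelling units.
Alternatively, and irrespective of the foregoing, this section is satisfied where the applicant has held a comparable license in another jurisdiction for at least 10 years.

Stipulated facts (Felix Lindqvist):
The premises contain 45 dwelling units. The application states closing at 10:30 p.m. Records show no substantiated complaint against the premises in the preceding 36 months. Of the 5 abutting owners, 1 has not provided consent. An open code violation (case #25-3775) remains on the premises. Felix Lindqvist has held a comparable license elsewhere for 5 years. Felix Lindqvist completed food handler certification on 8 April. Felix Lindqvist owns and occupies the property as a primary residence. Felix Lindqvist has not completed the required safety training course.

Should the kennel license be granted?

(a) no code violations — fails.
(b) not (safety training) — holds.
(1): F AND T → false.
(a) food handler cert. — met.
(b) no complaint in 36 mo. — holds.
(i) closes by 8 p.m. — not met.
(ii) all abutters consent — not met.
(iii) ≤ 6 units — fails.
(c): F OR F OR F → false.
So (2) is not satisfied (T AND T AND F).
So Overall is not satisfied (F OR F).
Exception (prior license ≥ 10 yr) — not satisfied.
Result: main false OR exception false → false.

No — denied.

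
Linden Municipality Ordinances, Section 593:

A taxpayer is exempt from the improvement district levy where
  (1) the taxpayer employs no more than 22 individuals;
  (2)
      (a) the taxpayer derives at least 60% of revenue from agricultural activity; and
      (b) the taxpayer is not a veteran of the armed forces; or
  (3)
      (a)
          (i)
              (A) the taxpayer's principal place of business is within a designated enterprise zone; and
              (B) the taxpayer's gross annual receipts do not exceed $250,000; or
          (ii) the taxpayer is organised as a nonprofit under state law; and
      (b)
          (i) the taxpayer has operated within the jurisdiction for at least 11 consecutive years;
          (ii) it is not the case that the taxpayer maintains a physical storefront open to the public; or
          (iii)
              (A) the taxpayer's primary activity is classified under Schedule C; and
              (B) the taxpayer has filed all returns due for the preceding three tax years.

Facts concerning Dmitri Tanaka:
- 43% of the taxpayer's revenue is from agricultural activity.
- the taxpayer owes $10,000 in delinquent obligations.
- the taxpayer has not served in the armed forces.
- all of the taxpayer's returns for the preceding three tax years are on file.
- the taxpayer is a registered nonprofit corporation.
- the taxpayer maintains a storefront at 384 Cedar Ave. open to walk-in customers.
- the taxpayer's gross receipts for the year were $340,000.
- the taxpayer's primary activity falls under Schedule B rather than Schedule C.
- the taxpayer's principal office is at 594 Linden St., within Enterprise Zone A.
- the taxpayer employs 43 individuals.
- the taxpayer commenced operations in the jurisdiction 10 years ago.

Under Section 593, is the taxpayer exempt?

No — not exempt.

(1) ≤ 22 employees — fails.
(a) ≥60% agricultural — fails.
(b) not (veteran) — holds.
So (2) is not satisfied (F AND T).
(A) in enterprise zone — satisfied.
(B) receipts ≤ $250,000 — not satisfied.
(i): T AND F → false.
(ii) nonprofit — met.
(a): F OR T → true.
(i) ≥ 11 yrs in jurisdiction — not satisfied.
(ii) not (has storefront) — fails.
(A) Schedule C activity — fails.
(B) returns current — satisfied.
(iii) = F AND T = false.
(b) = F OR F OR F = false.
(3) = T AND F = false.
Overall = F OR F OR F = false.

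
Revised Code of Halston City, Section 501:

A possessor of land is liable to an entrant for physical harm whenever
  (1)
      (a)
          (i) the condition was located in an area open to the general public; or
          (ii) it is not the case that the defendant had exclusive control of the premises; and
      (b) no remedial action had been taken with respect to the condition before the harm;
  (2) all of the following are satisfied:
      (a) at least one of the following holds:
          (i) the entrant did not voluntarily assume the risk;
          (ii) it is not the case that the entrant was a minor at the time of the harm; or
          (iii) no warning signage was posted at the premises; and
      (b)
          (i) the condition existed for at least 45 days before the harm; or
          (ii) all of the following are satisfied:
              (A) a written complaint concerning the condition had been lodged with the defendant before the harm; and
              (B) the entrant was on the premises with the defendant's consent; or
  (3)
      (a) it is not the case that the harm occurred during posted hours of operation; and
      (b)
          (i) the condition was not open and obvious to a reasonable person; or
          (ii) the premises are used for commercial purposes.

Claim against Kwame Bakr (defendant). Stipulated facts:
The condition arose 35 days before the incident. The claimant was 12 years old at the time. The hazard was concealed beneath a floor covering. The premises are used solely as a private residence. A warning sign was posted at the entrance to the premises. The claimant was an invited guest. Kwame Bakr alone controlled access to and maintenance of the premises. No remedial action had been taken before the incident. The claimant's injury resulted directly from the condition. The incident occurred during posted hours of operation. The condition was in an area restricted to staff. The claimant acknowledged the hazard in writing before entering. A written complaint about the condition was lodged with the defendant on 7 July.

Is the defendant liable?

No — not liable.

(i) public area — fails.
(ii) not (exclusive control) — not met.
(a): F OR F → false.
(b) no remedial action — met.
So (1) is not satisfied (F AND T).
(i) no assumed risk — fails.
(ii) not (entrant a minor) — not satisfied.
(iii) no signage posted — fails.
(a): F OR F OR F → false.
(i) condition ≥45 days old — fails.
(A) complaint lodged — satisfied.
(B) consent to enter — holds.
(ii) = T AND T = true.
So (b) is satisfied (F OR T).
(2) = F AND T = false.
(a) not (during posted hours) — fails.
(i) not open/obvious — holds.
(ii) commercial use — not met.
So (b) is satisfied (T OR F).
(3) = F AND T = false.
Overall = F OR F OR F = false.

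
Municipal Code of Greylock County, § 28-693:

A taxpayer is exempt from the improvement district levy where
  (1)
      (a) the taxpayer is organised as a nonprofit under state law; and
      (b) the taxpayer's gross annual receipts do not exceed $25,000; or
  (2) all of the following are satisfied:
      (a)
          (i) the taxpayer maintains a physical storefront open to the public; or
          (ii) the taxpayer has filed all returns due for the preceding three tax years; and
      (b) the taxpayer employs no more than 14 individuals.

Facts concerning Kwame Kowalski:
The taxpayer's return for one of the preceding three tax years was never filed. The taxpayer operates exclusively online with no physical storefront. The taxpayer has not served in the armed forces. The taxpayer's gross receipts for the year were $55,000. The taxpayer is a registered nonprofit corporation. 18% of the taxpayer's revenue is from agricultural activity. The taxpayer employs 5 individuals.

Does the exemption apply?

(a) nonprofit — holds.
(b) receipts ≤ $25,000 — not met.
So (1) is not satisfied (T AND F).
(i) has storefront — not met.
(ii) returns current — not satisfied.
So (a) is not satisfied (F OR F).
(b) ≤ 14 employees — holds.
(2) = F AND T = false.
So Overall is not satisfied (F OR F).

No — not exempt.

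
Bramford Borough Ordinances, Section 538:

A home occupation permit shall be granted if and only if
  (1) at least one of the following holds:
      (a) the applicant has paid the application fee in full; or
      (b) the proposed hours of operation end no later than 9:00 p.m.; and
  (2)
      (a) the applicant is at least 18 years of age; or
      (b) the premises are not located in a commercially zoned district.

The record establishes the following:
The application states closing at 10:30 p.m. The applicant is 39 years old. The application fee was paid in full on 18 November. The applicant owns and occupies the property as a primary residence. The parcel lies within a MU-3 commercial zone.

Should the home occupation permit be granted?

(a) fee paid — holds.
(b) closes by 9 p.m. — fails.
(1): T OR F → true.
(a) age ≥ 18 — holds.
(b) not (commercially zoned) — not met.
So (2) is satisfied (T OR F).
Overall = T AND T = true.

Yes — granted.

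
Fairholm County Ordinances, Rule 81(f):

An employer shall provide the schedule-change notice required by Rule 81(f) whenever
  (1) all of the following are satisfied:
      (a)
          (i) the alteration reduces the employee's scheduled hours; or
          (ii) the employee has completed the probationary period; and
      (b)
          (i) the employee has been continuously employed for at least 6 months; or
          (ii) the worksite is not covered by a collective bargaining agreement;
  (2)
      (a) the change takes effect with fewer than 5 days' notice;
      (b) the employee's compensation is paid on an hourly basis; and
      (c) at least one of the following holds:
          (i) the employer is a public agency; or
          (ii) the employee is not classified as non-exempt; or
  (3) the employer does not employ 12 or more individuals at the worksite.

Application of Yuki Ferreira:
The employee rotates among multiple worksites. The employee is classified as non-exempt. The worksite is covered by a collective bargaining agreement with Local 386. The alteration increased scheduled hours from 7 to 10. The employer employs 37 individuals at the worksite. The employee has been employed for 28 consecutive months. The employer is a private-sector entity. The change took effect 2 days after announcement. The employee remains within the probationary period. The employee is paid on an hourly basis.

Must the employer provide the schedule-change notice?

No — not required.

(i) hours reduced — fails.
(ii) past probation — not met.
So (a) is not satisfied (F OR F).
(i) tenure ≥ 6 mo. — holds.
(ii) no CBA — not met.
So (b) is satisfied (T OR F).
(1) = F AND T = false.
(a) < 5 days' notice — met.
(b) hourly-paid — holds.
(i) public agency — not satisfied.
(ii) not (non-exempt) — not met.
So (c) is not satisfied (F OR F).
(2) = T AND T AND F = false.
(3) not (≥ 12 at site) — fails.
Overall: F OR F OR F → false.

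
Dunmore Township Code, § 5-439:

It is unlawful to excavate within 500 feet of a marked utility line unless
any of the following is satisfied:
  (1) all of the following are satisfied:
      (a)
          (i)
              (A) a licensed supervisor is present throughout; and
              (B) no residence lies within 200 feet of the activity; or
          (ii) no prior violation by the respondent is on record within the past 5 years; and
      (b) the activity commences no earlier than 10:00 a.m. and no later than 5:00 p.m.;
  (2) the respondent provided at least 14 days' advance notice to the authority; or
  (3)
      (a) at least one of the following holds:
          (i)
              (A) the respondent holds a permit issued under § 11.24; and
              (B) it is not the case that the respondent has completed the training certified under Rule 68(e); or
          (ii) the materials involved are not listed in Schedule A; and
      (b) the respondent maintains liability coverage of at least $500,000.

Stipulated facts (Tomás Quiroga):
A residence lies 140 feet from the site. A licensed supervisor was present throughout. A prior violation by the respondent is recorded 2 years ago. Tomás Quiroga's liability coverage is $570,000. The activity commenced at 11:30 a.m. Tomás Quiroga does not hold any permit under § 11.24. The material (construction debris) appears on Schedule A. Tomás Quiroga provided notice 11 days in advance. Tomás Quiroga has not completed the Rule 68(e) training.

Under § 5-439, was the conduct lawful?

(A) supervisor present — satisfied.
(B) no residence in 200 ft — not satisfied.
(i): T AND F → false.
(ii) no prior violation — not met.
(a) = F OR F = false.
(b) start within hours — holds.
(1): F AND T → false.
(2) ≥14 days' notice — not satisfied.
(A) holds permit — not met.
(B) not (training certified) — holds.
(i) = F AND T = false.
(ii) not (Schedule A material) — fails.
So (a) is not satisfied (F OR F).
(b) coverage ≥ $500,000 — holds.
(3): F AND T → false.
So Overall is not satisfied (F OR F OR F).

No — unlawful.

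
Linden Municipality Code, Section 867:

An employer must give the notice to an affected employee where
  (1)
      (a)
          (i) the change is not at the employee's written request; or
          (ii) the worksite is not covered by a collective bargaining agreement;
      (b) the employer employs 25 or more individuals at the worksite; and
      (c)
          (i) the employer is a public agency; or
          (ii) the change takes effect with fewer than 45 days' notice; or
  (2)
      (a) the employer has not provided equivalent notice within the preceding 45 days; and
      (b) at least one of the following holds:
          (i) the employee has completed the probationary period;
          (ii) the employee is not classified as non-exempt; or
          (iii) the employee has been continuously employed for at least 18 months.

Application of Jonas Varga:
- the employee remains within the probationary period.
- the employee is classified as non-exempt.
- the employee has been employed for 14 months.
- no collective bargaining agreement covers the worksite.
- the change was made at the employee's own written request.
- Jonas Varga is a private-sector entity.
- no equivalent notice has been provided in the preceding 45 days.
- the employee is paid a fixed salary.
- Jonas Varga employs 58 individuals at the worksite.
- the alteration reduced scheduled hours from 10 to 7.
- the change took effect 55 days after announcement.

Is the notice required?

(i) not employee-requested — not met.
(ii) no CBA — satisfied.
(a) = F OR T = true.
(b) ≥ 25 at site — met.
(i) public agency — fails.
(ii) < 45 days' notice — not satisfied.
So (c) is not satisfied (F OR F).
(1) = T AND T AND F = false.
(a) no recent notice — met.
(i) past probation — not satisfied.
(ii) not (non-exempt) — fails.
(iii) tenure ≥ 18 mo. — not met.
(b): F OR F OR F → false.
(2): T AND F → false.
So Overall is not satisfied (F OR F).

No — not required.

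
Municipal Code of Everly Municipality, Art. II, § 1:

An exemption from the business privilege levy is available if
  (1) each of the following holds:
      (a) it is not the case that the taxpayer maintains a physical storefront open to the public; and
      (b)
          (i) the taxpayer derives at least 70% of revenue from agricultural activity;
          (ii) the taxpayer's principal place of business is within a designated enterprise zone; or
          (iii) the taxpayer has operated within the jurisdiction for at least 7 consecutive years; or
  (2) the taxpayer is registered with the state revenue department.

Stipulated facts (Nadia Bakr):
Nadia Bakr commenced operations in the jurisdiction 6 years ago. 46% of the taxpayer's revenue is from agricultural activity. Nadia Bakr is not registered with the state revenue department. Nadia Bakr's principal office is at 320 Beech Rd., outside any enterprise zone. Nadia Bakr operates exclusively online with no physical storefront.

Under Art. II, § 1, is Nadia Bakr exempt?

No — not exempt.

(a) not (has storefront) — holds.
(i) ≥70% agricultural — not met.
(ii) in enterprise zone — fails.
(iii) ≥ 7 yrs in jurisdiction — not met.
So (b) is not satisfied (F OR F OR F).
(1): T AND F → false.
(2) state-registered — not satisfied.
So Overall is not satisfied (F OR F).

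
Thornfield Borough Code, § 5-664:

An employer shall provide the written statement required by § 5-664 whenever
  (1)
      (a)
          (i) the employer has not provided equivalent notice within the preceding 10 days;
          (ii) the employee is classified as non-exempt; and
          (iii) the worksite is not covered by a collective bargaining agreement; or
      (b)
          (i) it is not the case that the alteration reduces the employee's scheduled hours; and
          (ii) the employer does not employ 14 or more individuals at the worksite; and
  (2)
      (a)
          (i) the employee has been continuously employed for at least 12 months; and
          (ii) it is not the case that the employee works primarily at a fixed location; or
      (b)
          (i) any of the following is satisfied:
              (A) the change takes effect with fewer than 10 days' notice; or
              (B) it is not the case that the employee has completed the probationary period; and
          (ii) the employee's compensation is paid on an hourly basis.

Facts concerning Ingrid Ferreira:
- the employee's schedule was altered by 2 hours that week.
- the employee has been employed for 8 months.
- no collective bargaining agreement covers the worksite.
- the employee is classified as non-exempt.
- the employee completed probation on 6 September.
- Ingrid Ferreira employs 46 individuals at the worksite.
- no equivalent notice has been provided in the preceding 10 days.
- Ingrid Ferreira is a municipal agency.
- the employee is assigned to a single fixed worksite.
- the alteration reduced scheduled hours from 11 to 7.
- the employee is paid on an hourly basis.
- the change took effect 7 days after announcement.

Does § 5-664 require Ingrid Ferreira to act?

Yes — required.

(i) no recent notice — satisfied.
(ii) non-exempt — met.
(iii) no CBA — met.
(a) = T AND T AND T = true.
(i) not (hours reduced) — fails.
(ii) not (≥ 14 at site) — fails.
So (b) is not satisfied (F AND F).
(1) = T OR F = true.
(i) tenure ≥ 12 mo. — not met.
(ii) not (fixed location) — not met.
So (a) is not satisfied (F AND F).
(A) < 10 days' notice — satisfied.
(B) not (past probation) — not met.
(i) = T OR F = true.
(ii) hourly-paid — holds.
So (b) is satisfied (T AND T).
(2) = F OR T = true.
So Overall is satisfied (T AND T).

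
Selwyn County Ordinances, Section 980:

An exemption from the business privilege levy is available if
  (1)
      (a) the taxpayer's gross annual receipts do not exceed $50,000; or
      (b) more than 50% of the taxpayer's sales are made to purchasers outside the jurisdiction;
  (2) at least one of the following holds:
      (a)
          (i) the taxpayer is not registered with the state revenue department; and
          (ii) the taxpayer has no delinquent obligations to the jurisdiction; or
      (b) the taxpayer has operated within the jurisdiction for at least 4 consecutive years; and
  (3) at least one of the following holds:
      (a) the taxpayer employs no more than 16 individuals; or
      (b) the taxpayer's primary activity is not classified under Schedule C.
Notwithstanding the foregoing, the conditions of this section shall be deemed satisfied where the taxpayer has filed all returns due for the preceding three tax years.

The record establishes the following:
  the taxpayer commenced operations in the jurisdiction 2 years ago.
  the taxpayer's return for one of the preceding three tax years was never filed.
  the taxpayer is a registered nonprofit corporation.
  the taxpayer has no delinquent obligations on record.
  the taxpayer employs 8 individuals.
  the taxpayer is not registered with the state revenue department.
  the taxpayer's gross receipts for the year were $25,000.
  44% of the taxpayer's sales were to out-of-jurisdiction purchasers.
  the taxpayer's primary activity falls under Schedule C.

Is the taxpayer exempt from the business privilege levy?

(a) receipts ≤ $50,000 — met.
(b) >50% out-of-jur. sales — not satisfied.
(1) = T OR F = true.
(i) not (state-registered) — met.
(ii) no delinquency — satisfied.
(a): T AND T → true.
(b) ≥ 4 yrs in jurisdiction — fails.
(2): T OR F → true.
(a) ≤ 16 employees — met.
(b) not (Schedule C activity) — fails.
(3) = T OR F = true.
Overall: T AND T AND T → true.
Exception (returns current) — not satisfied.
Result: main true OR exception false → true.

Yes — exempt.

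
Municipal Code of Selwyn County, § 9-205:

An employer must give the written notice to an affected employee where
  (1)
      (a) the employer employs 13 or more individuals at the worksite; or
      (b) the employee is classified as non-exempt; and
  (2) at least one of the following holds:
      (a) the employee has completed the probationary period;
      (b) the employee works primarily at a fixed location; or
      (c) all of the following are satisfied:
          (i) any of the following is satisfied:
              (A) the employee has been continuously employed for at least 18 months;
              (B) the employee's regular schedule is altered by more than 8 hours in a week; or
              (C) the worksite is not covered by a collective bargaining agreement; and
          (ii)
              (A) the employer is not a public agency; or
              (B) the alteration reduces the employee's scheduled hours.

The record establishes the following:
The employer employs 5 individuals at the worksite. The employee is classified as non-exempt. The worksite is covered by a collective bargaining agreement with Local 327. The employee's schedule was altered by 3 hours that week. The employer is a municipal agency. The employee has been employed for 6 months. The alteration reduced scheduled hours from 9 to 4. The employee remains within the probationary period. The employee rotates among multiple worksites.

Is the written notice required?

(a) ≥ 13 at site — not satisfied.
(b) non-exempt — met.
(1): F OR T → true.
(a) past probation — not met.
(b) fixed location — not met.
(A) tenure ≥ 18 mo. — not met.
(B) schedule shift > 8h — not satisfied.
(C) no CBA — not met.
So (i) is not satisfied (F OR F OR F).
(A) not (public agency) — not met.
(B) hours reduced — met.
(ii) = F OR T = true.
So (c) is not satisfied (F AND T).
(2): F OR F OR F → false.
Overall = T AND F = false.

No — not required.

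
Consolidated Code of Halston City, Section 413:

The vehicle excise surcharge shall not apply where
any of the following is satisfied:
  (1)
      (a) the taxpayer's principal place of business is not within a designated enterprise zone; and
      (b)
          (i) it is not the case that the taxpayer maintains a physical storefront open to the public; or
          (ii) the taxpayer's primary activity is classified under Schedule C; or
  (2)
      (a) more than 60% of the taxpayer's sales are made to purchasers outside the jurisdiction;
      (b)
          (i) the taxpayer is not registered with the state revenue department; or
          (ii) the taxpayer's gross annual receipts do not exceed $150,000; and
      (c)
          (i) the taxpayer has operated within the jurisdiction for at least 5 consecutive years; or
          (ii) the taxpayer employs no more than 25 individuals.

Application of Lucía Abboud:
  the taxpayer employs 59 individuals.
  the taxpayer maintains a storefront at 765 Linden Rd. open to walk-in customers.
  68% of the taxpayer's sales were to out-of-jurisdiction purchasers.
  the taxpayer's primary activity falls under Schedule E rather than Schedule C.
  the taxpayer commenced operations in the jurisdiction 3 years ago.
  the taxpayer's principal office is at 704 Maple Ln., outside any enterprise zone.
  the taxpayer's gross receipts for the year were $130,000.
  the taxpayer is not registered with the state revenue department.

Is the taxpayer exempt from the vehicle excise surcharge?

(a) not (in enterprise zone) — satisfied.
(i) not (has storefront) — not satisfied.
(ii) Schedule C activity — fails.
(b) = F OR F = false.
So (1) is not satisfied (T AND F).
(a) >60% out-of-jur. sales — holds.
(i) not (state-registered) — holds.
(ii) receipts ≤ $150,000 — met.
(b): T OR T → true.
(i) ≥ 5 yrs in jurisdiction — not met.
(ii) ≤ 25 employees — fails.
(c) = F OR F = false.
(2) = T AND T AND F = false.
Overall: F OR F → false.

No — not exempt.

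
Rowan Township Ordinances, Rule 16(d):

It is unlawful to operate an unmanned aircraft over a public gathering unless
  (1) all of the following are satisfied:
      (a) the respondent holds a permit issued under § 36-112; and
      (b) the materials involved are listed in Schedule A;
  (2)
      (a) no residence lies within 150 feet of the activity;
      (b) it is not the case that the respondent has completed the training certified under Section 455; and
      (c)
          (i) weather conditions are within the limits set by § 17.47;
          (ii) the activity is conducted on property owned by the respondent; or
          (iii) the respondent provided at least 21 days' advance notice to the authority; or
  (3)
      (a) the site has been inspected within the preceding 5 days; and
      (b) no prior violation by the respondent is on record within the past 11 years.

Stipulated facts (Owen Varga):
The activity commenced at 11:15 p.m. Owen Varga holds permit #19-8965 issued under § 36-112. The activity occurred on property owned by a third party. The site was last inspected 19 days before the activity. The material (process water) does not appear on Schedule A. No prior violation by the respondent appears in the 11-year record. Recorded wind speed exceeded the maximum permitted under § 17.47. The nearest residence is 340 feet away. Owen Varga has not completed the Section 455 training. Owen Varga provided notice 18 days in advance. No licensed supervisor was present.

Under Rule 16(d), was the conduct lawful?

No — unlawful.

(a) holds permit — satisfied.
(b) Schedule A material — not met.
So (1) is not satisfied (T AND F).
(a) no residence in 150 ft — holds.
(b) not (training certified) — met.
(i) weather ok — not met.
(ii) own property — not satisfied.
(iii) ≥21 days' notice — not met.
(c) = F OR F OR F = false.
(2) = T AND T AND F = false.
(a) site inspected — fails.
(b) no prior violation — holds.
(3): F AND T → false.
So Overall is not satisfied (F OR F OR F).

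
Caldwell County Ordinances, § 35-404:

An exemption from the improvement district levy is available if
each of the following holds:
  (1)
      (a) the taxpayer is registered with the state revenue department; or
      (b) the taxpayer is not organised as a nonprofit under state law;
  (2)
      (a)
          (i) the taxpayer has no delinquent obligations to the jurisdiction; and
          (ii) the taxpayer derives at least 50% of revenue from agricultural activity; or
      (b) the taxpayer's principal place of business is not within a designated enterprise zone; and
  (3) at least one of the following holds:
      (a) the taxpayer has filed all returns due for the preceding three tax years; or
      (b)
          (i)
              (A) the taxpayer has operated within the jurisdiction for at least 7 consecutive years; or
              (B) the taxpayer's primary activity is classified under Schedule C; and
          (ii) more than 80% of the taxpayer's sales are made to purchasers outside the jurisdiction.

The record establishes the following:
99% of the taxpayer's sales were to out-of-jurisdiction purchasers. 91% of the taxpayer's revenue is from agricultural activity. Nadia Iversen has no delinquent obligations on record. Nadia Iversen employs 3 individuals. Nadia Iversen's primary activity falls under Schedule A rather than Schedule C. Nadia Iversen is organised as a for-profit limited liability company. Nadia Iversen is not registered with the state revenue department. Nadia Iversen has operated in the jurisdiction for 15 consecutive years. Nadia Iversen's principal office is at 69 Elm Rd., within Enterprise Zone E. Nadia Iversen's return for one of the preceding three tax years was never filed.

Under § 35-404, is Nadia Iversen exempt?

(a) state-registered — not met.
(b) not (nonprofit) — holds.
(1) = F OR T = true.
(i) no delinquency — satisfied.
(ii) ≥50% agricultural — met.
(a) = T AND T = true.
(b) not (in enterprise zone) — not satisfied.
(2) = T OR F = true.
(a) returns current — fails.
(A) ≥ 7 yrs in jurisdiction — holds.
(B) Schedule C activity — not met.
(i) = T OR F = true.
(ii) >80% out-of-jur. sales — holds.
(b): T AND T → true.
(3): F OR T → true.
Overall: T AND T AND T → true.

Yes — exempt.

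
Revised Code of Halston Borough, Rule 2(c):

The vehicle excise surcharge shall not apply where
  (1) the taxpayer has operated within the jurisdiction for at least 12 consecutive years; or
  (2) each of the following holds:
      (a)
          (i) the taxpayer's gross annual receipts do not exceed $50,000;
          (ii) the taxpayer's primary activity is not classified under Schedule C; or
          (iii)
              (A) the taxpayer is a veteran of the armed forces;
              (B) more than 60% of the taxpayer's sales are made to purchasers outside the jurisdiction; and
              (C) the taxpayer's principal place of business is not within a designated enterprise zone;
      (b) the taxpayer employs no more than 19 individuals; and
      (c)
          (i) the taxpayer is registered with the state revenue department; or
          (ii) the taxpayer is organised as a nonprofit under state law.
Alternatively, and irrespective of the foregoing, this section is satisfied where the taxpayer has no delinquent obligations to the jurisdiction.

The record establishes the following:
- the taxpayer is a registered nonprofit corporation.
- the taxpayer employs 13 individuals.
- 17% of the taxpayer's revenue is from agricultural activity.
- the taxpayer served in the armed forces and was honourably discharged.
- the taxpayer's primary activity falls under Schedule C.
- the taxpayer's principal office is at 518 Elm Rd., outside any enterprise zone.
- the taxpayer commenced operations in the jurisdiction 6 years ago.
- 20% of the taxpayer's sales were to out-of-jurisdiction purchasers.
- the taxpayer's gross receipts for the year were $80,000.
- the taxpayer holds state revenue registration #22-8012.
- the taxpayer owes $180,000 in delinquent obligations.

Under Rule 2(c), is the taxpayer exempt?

No — not exempt.

(1) ≥ 12 yrs in jurisdiction — not satisfied.
(i) receipts ≤ $50,000 — fails.
(ii) not (Schedule C activity) — not satisfied.
(A) veteran — met.
(B) >60% out-of-jur. sales — not satisfied.
(C) not (in enterprise zone) — holds.
So (iii) is not satisfied (T AND F AND T).
(a): F OR F OR F → false.
(b) ≤ 19 employees — satisfied.
(i) state-registered — satisfied.
(ii) nonprofit — holds.
(c): T OR T → true.
(2) = F AND T AND T = false.
Overall = F OR F = false.
Exception (no delinquency) — not satisfied.
Result: main false OR exception false → false.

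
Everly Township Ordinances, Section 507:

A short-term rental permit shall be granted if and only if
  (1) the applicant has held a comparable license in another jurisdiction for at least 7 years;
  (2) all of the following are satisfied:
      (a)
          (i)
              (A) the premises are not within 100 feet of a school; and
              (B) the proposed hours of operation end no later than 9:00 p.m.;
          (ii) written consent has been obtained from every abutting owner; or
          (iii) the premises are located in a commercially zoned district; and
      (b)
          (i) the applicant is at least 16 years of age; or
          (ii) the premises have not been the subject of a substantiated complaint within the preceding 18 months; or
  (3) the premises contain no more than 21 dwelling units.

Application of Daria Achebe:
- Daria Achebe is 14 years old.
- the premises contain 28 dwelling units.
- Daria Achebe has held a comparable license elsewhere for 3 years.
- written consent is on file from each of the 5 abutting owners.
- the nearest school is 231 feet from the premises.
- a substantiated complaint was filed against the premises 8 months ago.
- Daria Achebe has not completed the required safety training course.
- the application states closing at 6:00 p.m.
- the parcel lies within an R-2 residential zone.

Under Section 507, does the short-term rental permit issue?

No — denied.

(1) prior license ≥ 7 yr — not satisfied.
(A) ≥100 ft from school — met.
(B) closes by 9 p.m. — met.
(i): T AND T → true.
(ii) all abutters consent — holds.
(iii) commercially zoned — not met.
(a): T OR T OR F → true.
(i) age ≥ 16 — not satisfied.
(ii) no complaint in 18 mo. — not met.
So (b) is not satisfied (F OR F).
So (2) is not satisfied (T AND F).
(3) ≤ 21 units — not satisfied.
Overall: F OR F OR F → false.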